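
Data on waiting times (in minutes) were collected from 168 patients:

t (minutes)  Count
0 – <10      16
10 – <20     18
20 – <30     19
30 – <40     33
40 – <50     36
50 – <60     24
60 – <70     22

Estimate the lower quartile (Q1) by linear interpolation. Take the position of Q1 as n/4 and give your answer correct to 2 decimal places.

Cumulative frequencies: 16, 34, 53, 86, 122, 146, 168
n = 168; position = n/4 = 42.
This falls in the class 20 – <30: L = 20, F = 34, f = 19, h = 10.
Lower quartile ≈ 20 + ((42 − 34) / 19) × 10 = 24.2105

24.21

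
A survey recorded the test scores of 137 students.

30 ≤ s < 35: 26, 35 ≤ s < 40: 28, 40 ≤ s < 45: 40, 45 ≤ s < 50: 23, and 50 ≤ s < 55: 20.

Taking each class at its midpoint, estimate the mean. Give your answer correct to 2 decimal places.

Midpoints: 32.5, 37.5, 42.5, 47.5, 52.5
Σfm = 26×32.5 + 28×37.5 + 40×42.5 + 23×47.5 + 20×52.5 = 5737.5
n = Σf = 137
Mean = 5737.5 / 137 = 41.8796

41.88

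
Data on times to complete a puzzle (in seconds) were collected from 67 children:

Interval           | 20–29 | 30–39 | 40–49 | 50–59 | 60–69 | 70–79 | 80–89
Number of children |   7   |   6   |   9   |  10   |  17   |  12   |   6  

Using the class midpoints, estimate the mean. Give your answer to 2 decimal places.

Midpoints: 24.5, 34.5, 44.5, 54.5, 64.5, 74.5, 84.5
Σfm = 7×24.5 + 6×34.5 + 9×44.5 + 10×54.5 + 17×64.5 + 12×74.5 + 6×84.5 = 3821.5
n = Σf = 67
Mean = 3821.5 / 67 = 57.0373

57.04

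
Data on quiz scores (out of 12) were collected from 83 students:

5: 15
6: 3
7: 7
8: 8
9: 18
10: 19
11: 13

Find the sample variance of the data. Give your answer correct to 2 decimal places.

Values: 5, 6, 7, 8, 9, 10, 11
n = 83, Σfx = 701, mean = 8.4458
Σfx² = 6269
Σf(x − x̄)² = Σfx² − (Σfx)²/n = 6269 − 701²/83 = 348.5060
Sample variance = 348.5060 / 82 = 4.2501

4.25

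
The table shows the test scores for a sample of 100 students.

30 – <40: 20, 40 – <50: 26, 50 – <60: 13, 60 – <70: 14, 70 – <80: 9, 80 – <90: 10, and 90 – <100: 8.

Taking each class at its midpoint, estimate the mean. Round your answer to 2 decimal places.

Midpoints: 35, 45, 55, 65, 75, 85, 95
Σfm = 20×35 + 26×45 + 13×55 + 14×65 + 9×75 + 10×85 + 8×95 = 5780
n = Σf = 100
Mean = 5780 / 100 = 57.8000

57.80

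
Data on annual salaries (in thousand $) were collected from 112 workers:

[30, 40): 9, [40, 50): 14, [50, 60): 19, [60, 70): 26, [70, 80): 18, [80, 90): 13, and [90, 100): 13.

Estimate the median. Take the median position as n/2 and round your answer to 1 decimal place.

65.4

Cumulative frequencies: 9, 23, 42, 68, 86, 99, 112
n = 112; position = n/2 = 56.
This falls in the class [60, 70): L = 60, F = 42, f = 26, h = 10.
Median ≈ 60 + ((56 − 42) / 26) × 10 = 65.3846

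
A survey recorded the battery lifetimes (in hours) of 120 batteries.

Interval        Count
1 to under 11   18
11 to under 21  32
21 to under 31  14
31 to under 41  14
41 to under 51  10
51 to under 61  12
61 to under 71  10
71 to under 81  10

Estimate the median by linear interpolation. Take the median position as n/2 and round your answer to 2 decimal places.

Cumulative frequencies: 18, 50, 64, 78, 88, 100, 110, 120
n = 120; position = n/2 = 60.
This falls in the class 21 to under 31: L = 21, F = 50, f = 14, h = 10.
Median ≈ 21 + ((60 − 50) / 14) × 10 = 28.1429

28.14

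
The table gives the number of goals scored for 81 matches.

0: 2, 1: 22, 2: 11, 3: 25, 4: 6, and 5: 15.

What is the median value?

3

Cumulative frequencies: 2, 24, 35, 60, 66, 81
n = 81, so the median is the value in position (n+1)/2 = 41.
Position 41 falls at value 3.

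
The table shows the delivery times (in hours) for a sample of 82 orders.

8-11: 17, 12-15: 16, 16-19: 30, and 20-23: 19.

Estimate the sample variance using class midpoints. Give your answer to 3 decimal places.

Midpoints: 9.5, 13.5, 17.5, 21.5
n = 82, Σfm = 1311, mean = 15.9878
Σfm² = 22420.5
Σf(m − x̄)² = Σfm² − (Σfm)²/n = 22420.5 − 1311²/82 = 1460.4878
Sample variance = 1460.4878 / 81 = 18.0307

18.031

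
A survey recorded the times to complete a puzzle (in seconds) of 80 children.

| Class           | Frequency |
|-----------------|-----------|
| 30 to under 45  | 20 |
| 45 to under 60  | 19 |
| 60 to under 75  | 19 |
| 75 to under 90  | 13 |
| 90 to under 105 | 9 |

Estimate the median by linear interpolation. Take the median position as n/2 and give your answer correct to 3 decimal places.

60.789

Cumulative frequencies: 20, 39, 58, 71, 80
n = 80; position = n/2 = 40.
This falls in the class 60 to under 75: L = 60, F = 39, f = 19, h = 15.
Median ≈ 60 + ((40 − 39) / 19) × 15 = 60.7895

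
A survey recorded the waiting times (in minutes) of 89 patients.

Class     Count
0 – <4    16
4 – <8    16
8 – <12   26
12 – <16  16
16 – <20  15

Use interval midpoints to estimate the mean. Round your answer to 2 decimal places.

9.91

Midpoints: 2, 6, 10, 14, 18
Σfm = 16×2 + 16×6 + 26×10 + 16×14 + 15×18 = 882
n = Σf = 89
Mean = 882 / 89 = 9.9101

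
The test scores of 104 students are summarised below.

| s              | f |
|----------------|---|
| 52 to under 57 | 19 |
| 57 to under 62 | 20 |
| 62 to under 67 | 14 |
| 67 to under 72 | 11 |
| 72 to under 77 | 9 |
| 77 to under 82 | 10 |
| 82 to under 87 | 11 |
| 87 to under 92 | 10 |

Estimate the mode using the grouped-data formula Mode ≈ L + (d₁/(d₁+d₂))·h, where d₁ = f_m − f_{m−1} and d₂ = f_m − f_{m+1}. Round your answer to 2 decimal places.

57.71

Modal class: 57 to under 62 (highest frequency 20).
d₁ = 20 − 19 = 1, d₂ = 20 − 14 = 6
Mode ≈ 57 + (1/(1+6)) × 5 = 57 + 0.7143 = 57.7143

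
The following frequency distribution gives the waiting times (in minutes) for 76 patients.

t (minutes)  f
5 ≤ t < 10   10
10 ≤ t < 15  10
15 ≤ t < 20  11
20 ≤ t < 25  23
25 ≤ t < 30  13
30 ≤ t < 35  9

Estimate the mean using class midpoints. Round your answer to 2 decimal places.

20.53

Midpoints: 7.5, 12.5, 17.5, 22.5, 27.5, 32.5
Σfm = 10×7.5 + 10×12.5 + 11×17.5 + 23×22.5 + 13×27.5 + 9×32.5 = 1560
n = Σf = 76
Mean = 1560 / 76 = 20.5263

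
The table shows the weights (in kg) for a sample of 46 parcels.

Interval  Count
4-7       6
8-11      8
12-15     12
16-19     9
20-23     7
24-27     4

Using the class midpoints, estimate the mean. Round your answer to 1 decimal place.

14.8

Midpoints: 5.5, 9.5, 13.5, 17.5, 21.5, 25.5
Σfm = 6×5.5 + 8×9.5 + 12×13.5 + 9×17.5 + 7×21.5 + 4×25.5 = 681
n = Σf = 46
Mean = 681 / 46 = 14.8043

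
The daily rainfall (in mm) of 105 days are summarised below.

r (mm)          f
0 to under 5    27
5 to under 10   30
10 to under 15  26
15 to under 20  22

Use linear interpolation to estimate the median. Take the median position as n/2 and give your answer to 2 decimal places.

Cumulative frequencies: 27, 57, 83, 105
n = 105; position = n/2 = 52.5.
This falls in the class 5 to under 10: L = 5, F = 27, f = 30, h = 5.
Median ≈ 5 + ((52.5 − 27) / 30) × 5 = 9.2500

9.25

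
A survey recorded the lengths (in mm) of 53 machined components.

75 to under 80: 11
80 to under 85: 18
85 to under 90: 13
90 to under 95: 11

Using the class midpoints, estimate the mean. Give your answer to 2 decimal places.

84.76

Midpoints: 77.5, 82.5, 87.5, 92.5
Σfm = 11×77.5 + 18×82.5 + 13×87.5 + 11×92.5 = 4492.5
n = Σf = 53
Mean = 4492.5 / 53 = 84.7642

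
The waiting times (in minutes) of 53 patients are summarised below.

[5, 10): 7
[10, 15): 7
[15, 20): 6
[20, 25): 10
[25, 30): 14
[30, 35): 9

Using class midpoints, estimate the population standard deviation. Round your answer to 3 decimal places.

Midpoints: 7.5, 12.5, 17.5, 22.5, 27.5, 32.5
n = 53, Σfm = 1147.5, mean = 21.6509
Σfm² = 28481.25
Σf(m − x̄)² = Σfm² − (Σfm)²/n = 28481.25 − 1147.5²/53 = 3636.7925
Population variance = 3636.7925 / 53 = 68.6187
Standard deviation = √68.6187 = 8.2836

8.284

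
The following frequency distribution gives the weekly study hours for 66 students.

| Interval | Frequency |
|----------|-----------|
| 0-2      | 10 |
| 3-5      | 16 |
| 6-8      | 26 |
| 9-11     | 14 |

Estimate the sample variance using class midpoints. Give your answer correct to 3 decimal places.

8.677

Midpoints: 1, 4, 7, 10
n = 66, Σfm = 396, mean = 6.0000
Σfm² = 2940
Σf(m − x̄)² = Σfm² − (Σfm)²/n = 2940 − 396²/66 = 564.0000
Sample variance = 564.0000 / 65 = 8.6769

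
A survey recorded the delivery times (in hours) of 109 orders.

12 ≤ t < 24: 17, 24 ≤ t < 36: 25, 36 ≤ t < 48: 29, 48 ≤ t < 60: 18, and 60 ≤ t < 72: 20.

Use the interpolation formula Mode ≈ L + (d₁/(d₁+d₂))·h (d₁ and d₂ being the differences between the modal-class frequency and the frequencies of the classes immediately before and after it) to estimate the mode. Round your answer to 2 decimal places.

Modal class: 36 ≤ t < 48 (highest frequency 29).
d₁ = 29 − 25 = 4, d₂ = 29 − 18 = 11
Mode ≈ 36 + (4/(4+11)) × 12 = 36 + 3.2000 = 39.2000

39.20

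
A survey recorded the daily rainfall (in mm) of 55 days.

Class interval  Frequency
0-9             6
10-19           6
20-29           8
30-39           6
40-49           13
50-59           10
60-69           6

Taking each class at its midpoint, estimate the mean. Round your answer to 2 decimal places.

Midpoints: 4.5, 14.5, 24.5, 34.5, 44.5, 54.5, 64.5
Σfm = 6×4.5 + 6×14.5 + 8×24.5 + 6×34.5 + 13×44.5 + 10×54.5 + 6×64.5 = 2027.5
n = Σf = 55
Mean = 2027.5 / 55 = 36.8636

36.86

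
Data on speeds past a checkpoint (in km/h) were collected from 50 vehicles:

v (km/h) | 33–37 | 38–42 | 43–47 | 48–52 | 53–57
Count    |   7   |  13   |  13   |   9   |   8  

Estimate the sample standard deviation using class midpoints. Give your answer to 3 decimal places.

Midpoints: 35, 40, 45, 50, 55
n = 50, Σfm = 2240, mean = 44.8000
Σfm² = 102400
Σf(m − x̄)² = Σfm² − (Σfm)²/n = 102400 − 2240²/50 = 2048.0000
Sample variance = 2048.0000 / 49 = 41.7959
Standard deviation = √41.7959 = 6.4650

6.465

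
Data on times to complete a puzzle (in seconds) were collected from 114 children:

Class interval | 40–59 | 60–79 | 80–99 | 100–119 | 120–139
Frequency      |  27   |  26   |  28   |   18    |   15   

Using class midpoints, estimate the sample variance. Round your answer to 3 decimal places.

718.646

Midpoints: 49.5, 69.5, 89.5, 109.5, 129.5
n = 114, Σfm = 9563, mean = 83.8860
Σfm² = 883408.5
Σf(m − x̄)² = Σfm² − (Σfm)²/n = 883408.5 − 9563²/114 = 81207.0175
Sample variance = 81207.0175 / 113 = 718.6462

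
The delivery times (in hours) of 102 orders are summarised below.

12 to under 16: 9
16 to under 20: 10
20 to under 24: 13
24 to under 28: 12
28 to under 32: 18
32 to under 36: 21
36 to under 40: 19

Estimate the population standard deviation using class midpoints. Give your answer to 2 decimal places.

7.67

Midpoints: 14, 18, 22, 26, 30, 34, 38
n = 102, Σfm = 2880, mean = 28.2353
Σfm² = 87320
Σf(m − x̄)² = Σfm² − (Σfm)²/n = 87320 − 2880²/102 = 6002.3529
Population variance = 6002.3529 / 102 = 58.8466
Standard deviation = √58.8466 = 7.6712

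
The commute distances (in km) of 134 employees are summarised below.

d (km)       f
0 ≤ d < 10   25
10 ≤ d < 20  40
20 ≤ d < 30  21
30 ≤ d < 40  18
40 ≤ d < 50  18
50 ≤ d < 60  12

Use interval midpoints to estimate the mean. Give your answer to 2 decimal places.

Midpoints: 5, 15, 25, 35, 45, 55
Σfm = 25×5 + 40×15 + 21×25 + 18×35 + 18×45 + 12×55 = 3350
n = Σf = 134
Mean = 3350 / 134 = 25.0000

25.00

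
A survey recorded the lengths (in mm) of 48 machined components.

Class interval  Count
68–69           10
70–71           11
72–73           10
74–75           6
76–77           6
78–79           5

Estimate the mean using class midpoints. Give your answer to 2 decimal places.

72.58

Midpoints: 68.5, 70.5, 72.5, 74.5, 76.5, 78.5
Σfm = 10×68.5 + 11×70.5 + 10×72.5 + 6×74.5 + 6×76.5 + 5×78.5 = 3484
n = Σf = 48
Mean = 3484 / 48 = 72.5833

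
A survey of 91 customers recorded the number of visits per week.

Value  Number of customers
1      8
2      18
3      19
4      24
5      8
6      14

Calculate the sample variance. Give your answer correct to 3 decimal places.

2.296

Values: 1, 2, 3, 4, 5, 6
n = 91, Σfx = 321, mean = 3.5275
Σfx² = 1339
Σf(x − x̄)² = Σfx² − (Σfx)²/n = 1339 − 321²/91 = 206.6813
Sample variance = 206.6813 / 90 = 2.2965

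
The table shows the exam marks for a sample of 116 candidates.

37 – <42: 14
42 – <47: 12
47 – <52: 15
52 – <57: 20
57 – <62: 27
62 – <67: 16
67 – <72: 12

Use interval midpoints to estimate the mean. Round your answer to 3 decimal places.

55.103

Midpoints: 39.5, 44.5, 49.5, 54.5, 59.5, 64.5, 69.5
Σfm = 14×39.5 + 12×44.5 + 15×49.5 + 20×54.5 + 27×59.5 + 16×64.5 + 12×69.5 = 6392
n = Σf = 116
Mean = 6392 / 116 = 55.1034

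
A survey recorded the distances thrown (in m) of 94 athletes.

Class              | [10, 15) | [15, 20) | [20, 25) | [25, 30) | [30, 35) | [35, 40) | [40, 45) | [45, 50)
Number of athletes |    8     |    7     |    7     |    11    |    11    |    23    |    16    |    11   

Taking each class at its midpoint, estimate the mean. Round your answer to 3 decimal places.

Midpoints: 12.5, 17.5, 22.5, 27.5, 32.5, 37.5, 42.5, 47.5
Σfm = 8×12.5 + 7×17.5 + 7×22.5 + 11×27.5 + 11×32.5 + 23×37.5 + 16×42.5 + 11×47.5 = 3105
n = Σf = 94
Mean = 3105 / 94 = 33.0319

33.032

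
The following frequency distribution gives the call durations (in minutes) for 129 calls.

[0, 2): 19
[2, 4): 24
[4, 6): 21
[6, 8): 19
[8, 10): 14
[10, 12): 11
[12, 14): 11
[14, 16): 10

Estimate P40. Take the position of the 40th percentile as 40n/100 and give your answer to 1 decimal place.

Cumulative frequencies: 19, 43, 64, 83, 97, 108, 119, 129
n = 129; position = 40n/100 = 51.6.
This falls in the class [4, 6): L = 4, F = 43, f = 21, h = 2.
40th percentile ≈ 4 + ((51.6 − 43) / 21) × 2 = 4.8190

4.8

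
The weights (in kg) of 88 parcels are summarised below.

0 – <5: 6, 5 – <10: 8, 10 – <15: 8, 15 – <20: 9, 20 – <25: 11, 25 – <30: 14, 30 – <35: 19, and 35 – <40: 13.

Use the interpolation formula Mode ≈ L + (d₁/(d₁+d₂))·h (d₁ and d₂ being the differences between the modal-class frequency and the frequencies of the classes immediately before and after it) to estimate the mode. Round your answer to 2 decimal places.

32.27

Modal class: 30 – <35 (highest frequency 19).
d₁ = 19 − 14 = 5, d₂ = 19 − 13 = 6
Mode ≈ 30 + (5/(5+6)) × 5 = 30 + 2.2727 = 32.2727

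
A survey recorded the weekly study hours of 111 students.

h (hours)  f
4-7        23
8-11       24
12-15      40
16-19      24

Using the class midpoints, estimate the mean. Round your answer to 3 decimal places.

Midpoints: 5.5, 9.5, 13.5, 17.5
Σfm = 23×5.5 + 24×9.5 + 40×13.5 + 24×17.5 = 1314.5
n = Σf = 111
Mean = 1314.5 / 111 = 11.8423

11.842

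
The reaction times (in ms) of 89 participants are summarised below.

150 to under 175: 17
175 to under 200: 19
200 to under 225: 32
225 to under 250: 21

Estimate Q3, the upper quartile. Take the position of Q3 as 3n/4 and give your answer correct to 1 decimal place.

224.0

Cumulative frequencies: 17, 36, 68, 89
n = 89; position = 3n/4 = 66.75.
This falls in the class 200 to under 225: L = 200, F = 36, f = 32, h = 25.
Upper quartile ≈ 200 + ((66.75 − 36) / 32) × 25 = 224.0234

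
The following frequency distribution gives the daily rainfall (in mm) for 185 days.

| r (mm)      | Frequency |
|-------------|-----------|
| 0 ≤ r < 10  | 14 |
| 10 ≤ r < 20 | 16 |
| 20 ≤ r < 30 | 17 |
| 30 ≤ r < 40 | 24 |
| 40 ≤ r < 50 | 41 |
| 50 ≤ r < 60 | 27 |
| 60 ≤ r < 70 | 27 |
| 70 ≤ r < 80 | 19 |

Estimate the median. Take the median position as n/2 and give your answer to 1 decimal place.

Cumulative frequencies: 14, 30, 47, 71, 112, 139, 166, 185
n = 185; position = n/2 = 92.5.
This falls in the class 40 ≤ r < 50: L = 40, F = 71, f = 41, h = 10.
Median ≈ 40 + ((92.5 − 71) / 41) × 10 = 45.2439

45.2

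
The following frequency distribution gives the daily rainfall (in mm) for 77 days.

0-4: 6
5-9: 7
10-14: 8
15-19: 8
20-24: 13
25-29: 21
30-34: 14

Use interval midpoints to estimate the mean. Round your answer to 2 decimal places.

20.70

Midpoints: 2, 7, 12, 17, 22, 27, 32
Σfm = 6×2 + 7×7 + 8×12 + 8×17 + 13×22 + 21×27 + 14×32 = 1594
n = Σf = 77
Mean = 1594 / 77 = 20.7013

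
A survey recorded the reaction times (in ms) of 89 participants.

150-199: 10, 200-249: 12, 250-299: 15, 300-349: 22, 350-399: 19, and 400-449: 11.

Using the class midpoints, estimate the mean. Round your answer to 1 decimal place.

308.8

Midpoints: 174.5, 224.5, 274.5, 324.5, 374.5, 424.5
Σfm = 10×174.5 + 12×224.5 + 15×274.5 + 22×324.5 + 19×374.5 + 11×424.5 = 27480.5
n = Σf = 89
Mean = 27480.5 / 89 = 308.7697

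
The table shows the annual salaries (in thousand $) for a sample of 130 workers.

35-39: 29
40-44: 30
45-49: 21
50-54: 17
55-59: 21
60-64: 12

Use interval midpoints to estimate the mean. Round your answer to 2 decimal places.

Midpoints: 37, 42, 47, 52, 57, 62
Σfm = 29×37 + 30×42 + 21×47 + 17×52 + 21×57 + 12×62 = 6145
n = Σf = 130
Mean = 6145 / 130 = 47.2692

47.27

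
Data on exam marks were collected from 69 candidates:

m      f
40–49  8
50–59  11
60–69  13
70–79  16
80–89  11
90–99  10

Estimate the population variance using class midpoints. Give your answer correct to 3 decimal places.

244.402

Midpoints: 44.5, 54.5, 64.5, 74.5, 84.5, 94.5
n = 69, Σfm = 4860.5, mean = 70.4420
Σfm² = 359247.25
Σf(m − x̄)² = Σfm² − (Σfm)²/n = 359247.25 − 4860.5²/69 = 16863.7681
Population variance = 16863.7681 / 69 = 244.4024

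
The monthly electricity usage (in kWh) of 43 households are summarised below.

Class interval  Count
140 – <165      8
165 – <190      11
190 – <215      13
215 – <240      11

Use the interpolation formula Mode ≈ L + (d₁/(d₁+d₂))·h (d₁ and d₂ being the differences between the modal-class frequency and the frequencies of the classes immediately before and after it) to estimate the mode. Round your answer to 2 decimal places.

Modal class: 190 – <215 (highest frequency 13).
d₁ = 13 − 11 = 2, d₂ = 13 − 11 = 2
Mode ≈ 190 + (2/(2+2)) × 25 = 190 + 12.5000 = 202.5000

202.50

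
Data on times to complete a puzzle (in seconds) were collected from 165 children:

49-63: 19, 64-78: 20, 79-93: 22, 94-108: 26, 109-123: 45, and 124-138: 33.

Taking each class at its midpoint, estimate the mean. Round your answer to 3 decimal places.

Midpoints: 56, 71, 86, 101, 116, 131
Σfm = 19×56 + 20×71 + 22×86 + 26×101 + 45×116 + 33×131 = 16545
n = Σf = 165
Mean = 16545 / 165 = 100.2727

100.273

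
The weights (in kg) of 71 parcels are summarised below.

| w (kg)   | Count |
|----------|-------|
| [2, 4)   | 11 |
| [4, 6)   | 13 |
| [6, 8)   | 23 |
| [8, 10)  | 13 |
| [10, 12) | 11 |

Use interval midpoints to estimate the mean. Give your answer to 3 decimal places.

Midpoints: 3, 5, 7, 9, 11
Σfm = 11×3 + 13×5 + 23×7 + 13×9 + 11×11 = 497
n = Σf = 71
Mean = 497 / 71 = 7.0000

7.000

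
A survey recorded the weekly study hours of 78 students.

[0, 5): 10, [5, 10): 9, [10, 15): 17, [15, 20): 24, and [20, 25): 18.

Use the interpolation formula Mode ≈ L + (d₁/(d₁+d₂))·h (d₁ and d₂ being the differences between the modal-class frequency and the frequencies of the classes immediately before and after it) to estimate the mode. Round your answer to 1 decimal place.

Modal class: [15, 20) (highest frequency 24).
d₁ = 24 − 17 = 7, d₂ = 24 − 18 = 6
Mode ≈ 15 + (7/(7+6)) × 5 = 15 + 2.6923 = 17.6923

17.7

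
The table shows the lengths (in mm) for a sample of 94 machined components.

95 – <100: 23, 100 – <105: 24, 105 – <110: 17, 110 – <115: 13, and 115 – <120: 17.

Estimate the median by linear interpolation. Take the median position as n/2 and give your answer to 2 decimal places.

Cumulative frequencies: 23, 47, 64, 77, 94
n = 94; position = n/2 = 47.
This falls in the class 100 – <105: L = 100, F = 23, f = 24, h = 5.
Median ≈ 100 + ((47 − 23) / 24) × 5 = 105.0000

105.00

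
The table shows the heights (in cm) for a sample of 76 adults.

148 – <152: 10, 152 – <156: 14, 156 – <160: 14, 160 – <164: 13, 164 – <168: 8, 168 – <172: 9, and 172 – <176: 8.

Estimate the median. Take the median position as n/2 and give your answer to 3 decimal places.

Cumulative frequencies: 10, 24, 38, 51, 59, 68, 76
n = 76; position = n/2 = 38.
This falls in the class 156 – <160: L = 156, F = 24, f = 14, h = 4.
Median ≈ 156 + ((38 − 24) / 14) × 4 = 160.0000

160.000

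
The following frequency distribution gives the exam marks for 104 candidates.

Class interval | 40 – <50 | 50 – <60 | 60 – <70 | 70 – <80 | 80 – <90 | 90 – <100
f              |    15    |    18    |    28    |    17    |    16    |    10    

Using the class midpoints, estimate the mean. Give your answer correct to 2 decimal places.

67.98

Midpoints: 45, 55, 65, 75, 85, 95
Σfm = 15×45 + 18×55 + 28×65 + 17×75 + 16×85 + 10×95 = 7070
n = Σf = 104
Mean = 7070 / 104 = 67.9808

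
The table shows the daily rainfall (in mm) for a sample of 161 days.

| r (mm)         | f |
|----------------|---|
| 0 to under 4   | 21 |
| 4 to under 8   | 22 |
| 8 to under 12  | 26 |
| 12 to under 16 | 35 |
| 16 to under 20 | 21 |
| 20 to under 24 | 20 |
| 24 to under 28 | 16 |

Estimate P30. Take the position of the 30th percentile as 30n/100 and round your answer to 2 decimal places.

Cumulative frequencies: 21, 43, 69, 104, 125, 145, 161
n = 161; position = 30n/100 = 48.3.
This falls in the class 8 to under 12: L = 8, F = 43, f = 26, h = 4.
30th percentile ≈ 8 + ((48.3 − 43) / 26) × 4 = 8.8154

8.82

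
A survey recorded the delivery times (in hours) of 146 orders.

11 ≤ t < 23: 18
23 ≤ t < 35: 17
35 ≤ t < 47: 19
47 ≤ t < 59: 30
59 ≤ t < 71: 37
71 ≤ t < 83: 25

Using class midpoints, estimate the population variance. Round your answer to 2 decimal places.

Midpoints: 17, 29, 41, 53, 65, 77
n = 146, Σfm = 7498, mean = 51.3562
Σfm² = 440258
Σf(m − x̄)² = Σfm² − (Σfm)²/n = 440258 − 7498²/146 = 55189.4795
Population variance = 55189.4795 / 146 = 378.0101

378.01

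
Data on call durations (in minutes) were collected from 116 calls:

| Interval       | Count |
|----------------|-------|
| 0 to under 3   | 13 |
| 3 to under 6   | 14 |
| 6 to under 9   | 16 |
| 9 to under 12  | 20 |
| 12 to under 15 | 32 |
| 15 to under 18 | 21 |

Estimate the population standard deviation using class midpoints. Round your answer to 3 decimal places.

Midpoints: 1.5, 4.5, 7.5, 10.5, 13.5, 16.5
n = 116, Σfm = 1191, mean = 10.2672
Σfm² = 14967
Σf(m − x̄)² = Σfm² − (Σfm)²/n = 14967 − 1191²/116 = 2738.7155
Population variance = 2738.7155 / 116 = 23.6096
Standard deviation = √23.6096 = 4.8590

4.859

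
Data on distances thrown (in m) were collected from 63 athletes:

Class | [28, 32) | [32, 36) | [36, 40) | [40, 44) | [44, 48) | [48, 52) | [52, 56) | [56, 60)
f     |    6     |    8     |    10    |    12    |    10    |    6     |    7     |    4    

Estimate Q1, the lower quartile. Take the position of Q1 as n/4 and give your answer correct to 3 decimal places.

36.700

Cumulative frequencies: 6, 14, 24, 36, 46, 52, 59, 63
n = 63; position = n/4 = 15.75.
This falls in the class [36, 40): L = 36, F = 14, f = 10, h = 4.
Lower quartile ≈ 36 + ((15.75 − 14) / 10) × 4 = 36.7000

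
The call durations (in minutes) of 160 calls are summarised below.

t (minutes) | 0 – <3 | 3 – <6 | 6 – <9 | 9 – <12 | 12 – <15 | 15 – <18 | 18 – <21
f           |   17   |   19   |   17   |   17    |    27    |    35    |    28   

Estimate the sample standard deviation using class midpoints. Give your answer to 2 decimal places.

Midpoints: 1.5, 4.5, 7.5, 10.5, 13.5, 16.5, 19.5
n = 160, Σfm = 1905, mean = 11.9062
Σfm² = 28350
Σf(m − x̄)² = Σfm² − (Σfm)²/n = 28350 − 1905²/160 = 5668.5938
Sample variance = 5668.5938 / 159 = 35.6515
Standard deviation = √35.6515 = 5.9709

5.97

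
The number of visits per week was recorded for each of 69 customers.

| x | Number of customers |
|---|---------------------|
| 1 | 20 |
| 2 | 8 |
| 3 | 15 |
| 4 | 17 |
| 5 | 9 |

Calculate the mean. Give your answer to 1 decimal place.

Values: 1, 2, 3, 4, 5
Σfx = 20×1 + 8×2 + 15×3 + 17×4 + 9×5 = 194
n = Σf = 69
Mean = 194 / 69 = 2.8116

2.8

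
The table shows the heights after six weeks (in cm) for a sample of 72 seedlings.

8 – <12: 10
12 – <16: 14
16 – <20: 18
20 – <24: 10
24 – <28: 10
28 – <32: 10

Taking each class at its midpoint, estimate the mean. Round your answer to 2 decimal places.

19.44

Midpoints: 10, 14, 18, 22, 26, 30
Σfm = 10×10 + 14×14 + 18×18 + 10×22 + 10×26 + 10×30 = 1400
n = Σf = 72
Mean = 1400 / 72 = 19.4444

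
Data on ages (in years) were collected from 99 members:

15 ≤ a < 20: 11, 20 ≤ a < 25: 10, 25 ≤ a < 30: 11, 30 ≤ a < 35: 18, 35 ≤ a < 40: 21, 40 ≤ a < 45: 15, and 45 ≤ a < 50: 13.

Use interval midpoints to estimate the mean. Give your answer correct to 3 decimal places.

33.813

Midpoints: 17.5, 22.5, 27.5, 32.5, 37.5, 42.5, 47.5
Σfm = 11×17.5 + 10×22.5 + 11×27.5 + 18×32.5 + 21×37.5 + 15×42.5 + 13×47.5 = 3347.5
n = Σf = 99
Mean = 3347.5 / 99 = 33.8131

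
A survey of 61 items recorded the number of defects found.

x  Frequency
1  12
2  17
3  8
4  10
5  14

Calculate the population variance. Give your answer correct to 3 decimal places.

Values: 1, 2, 3, 4, 5
n = 61, Σfx = 180, mean = 2.9508
Σfx² = 662
Σf(x − x̄)² = Σfx² − (Σfx)²/n = 662 − 180²/61 = 130.8525
Population variance = 130.8525 / 61 = 2.1451

2.145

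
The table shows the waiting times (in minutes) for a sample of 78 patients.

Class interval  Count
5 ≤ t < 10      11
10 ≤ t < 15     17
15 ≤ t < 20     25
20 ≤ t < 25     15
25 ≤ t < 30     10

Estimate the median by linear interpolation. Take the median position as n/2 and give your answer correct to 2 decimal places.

17.20

Cumulative frequencies: 11, 28, 53, 68, 78
n = 78; position = n/2 = 39.
This falls in the class 15 ≤ t < 20: L = 15, F = 28, f = 25, h = 5.
Median ≈ 15 + ((39 − 28) / 25) × 5 = 17.2000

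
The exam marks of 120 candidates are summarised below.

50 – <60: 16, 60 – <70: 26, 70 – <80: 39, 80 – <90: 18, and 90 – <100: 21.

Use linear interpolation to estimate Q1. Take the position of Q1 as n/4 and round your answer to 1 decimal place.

Cumulative frequencies: 16, 42, 81, 99, 120
n = 120; position = n/4 = 30.
This falls in the class 60 – <70: L = 60, F = 16, f = 26, h = 10.
Lower quartile ≈ 60 + ((30 − 16) / 26) × 10 = 65.3846

65.4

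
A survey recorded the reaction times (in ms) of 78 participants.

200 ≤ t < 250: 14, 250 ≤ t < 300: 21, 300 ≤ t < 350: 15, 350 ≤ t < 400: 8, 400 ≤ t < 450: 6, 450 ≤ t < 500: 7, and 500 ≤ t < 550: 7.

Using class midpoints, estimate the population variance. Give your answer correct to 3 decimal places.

Midpoints: 225, 275, 325, 375, 425, 475, 525
n = 78, Σfm = 26350, mean = 337.8205
Σfm² = 9598750
Σf(m − x̄)² = Σfm² − (Σfm)²/n = 9598750 − 26350²/78 = 697179.4872
Population variance = 697179.4872 / 78 = 8938.1986

8938.199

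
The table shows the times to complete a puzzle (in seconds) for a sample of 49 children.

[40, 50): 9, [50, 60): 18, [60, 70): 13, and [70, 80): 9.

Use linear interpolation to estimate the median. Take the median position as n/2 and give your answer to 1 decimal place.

58.6

Cumulative frequencies: 9, 27, 40, 49
n = 49; position = n/2 = 24.5.
This falls in the class [50, 60): L = 50, F = 9, f = 18, h = 10.
Median ≈ 50 + ((24.5 − 9) / 18) × 10 = 58.6111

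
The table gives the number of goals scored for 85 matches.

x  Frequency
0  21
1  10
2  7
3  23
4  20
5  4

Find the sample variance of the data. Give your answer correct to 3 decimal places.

2.700

Values: 0, 1, 2, 3, 4, 5
n = 85, Σfx = 193, mean = 2.2706
Σfx² = 665
Σf(x − x̄)² = Σfx² − (Σfx)²/n = 665 − 193²/85 = 226.7765
Sample variance = 226.7765 / 84 = 2.6997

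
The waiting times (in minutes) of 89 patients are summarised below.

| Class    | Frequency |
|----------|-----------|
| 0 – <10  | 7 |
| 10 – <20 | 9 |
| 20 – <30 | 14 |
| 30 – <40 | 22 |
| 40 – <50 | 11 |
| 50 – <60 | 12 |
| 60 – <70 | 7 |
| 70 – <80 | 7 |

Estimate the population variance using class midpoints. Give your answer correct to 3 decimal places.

377.755

Midpoints: 5, 15, 25, 35, 45, 55, 65, 75
n = 89, Σfm = 3425, mean = 38.4831
Σfm² = 165425
Σf(m − x̄)² = Σfm² − (Σfm)²/n = 165425 − 3425²/89 = 33620.2247
Population variance = 33620.2247 / 89 = 377.7553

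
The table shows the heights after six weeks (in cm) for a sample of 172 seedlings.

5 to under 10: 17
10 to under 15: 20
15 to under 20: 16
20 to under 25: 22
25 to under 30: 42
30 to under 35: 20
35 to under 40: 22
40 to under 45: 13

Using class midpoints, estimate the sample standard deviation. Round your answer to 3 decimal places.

Midpoints: 7.5, 12.5, 17.5, 22.5, 27.5, 32.5, 37.5, 42.5
n = 172, Σfm = 4335, mean = 25.2035
Σfm² = 127425
Σf(m − x̄)² = Σfm² − (Σfm)²/n = 127425 − 4335²/172 = 18167.8779
Sample variance = 18167.8779 / 171 = 106.2449
Standard deviation = √106.2449 = 10.3075

10.308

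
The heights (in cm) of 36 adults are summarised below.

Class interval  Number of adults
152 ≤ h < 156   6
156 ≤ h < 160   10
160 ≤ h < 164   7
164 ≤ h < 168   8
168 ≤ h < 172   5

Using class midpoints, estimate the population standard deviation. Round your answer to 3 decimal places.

5.230

Midpoints: 154, 158, 162, 166, 170
n = 36, Σfm = 5816, mean = 161.5556
Σfm² = 940592
Σf(m − x̄)² = Σfm² − (Σfm)²/n = 940592 − 5816²/36 = 984.8889
Population variance = 984.8889 / 36 = 27.3580
Standard deviation = √27.3580 = 5.2305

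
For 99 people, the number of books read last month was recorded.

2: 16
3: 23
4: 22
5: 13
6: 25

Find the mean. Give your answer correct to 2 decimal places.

Values: 2, 3, 4, 5, 6
Σfx = 16×2 + 23×3 + 22×4 + 13×5 + 25×6 = 404
n = Σf = 99
Mean = 404 / 99 = 4.0808

4.08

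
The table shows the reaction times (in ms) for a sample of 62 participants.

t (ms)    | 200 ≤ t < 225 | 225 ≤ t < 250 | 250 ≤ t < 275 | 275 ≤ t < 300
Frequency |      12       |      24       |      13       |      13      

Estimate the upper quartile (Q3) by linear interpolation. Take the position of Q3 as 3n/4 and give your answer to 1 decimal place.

270.2

Cumulative frequencies: 12, 36, 49, 62
n = 62; position = 3n/4 = 46.5.
This falls in the class 250 ≤ t < 275: L = 250, F = 36, f = 13, h = 25.
Upper quartile ≈ 250 + ((46.5 − 36) / 13) × 25 = 270.1923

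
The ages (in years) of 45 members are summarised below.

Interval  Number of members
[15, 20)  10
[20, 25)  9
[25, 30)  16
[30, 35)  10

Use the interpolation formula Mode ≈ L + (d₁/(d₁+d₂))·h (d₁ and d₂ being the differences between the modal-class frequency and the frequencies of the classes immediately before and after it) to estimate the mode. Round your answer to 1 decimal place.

Modal class: [25, 30) (highest frequency 16).
d₁ = 16 − 9 = 7, d₂ = 16 − 10 = 6
Mode ≈ 25 + (7/(7+6)) × 5 = 25 + 2.6923 = 27.6923

27.7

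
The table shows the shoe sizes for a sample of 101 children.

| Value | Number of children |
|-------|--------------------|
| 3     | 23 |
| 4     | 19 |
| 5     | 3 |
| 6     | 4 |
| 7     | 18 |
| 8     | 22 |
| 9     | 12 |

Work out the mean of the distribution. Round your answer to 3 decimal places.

5.881

Values: 3, 4, 5, 6, 7, 8, 9
Σfx = 23×3 + 19×4 + 3×5 + 4×6 + 18×7 + 22×8 + 12×9 = 594
n = Σf = 101
Mean = 594 / 101 = 5.8812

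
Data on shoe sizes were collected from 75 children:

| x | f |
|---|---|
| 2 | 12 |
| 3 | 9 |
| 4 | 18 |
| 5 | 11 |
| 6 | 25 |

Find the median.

Cumulative frequencies: 12, 21, 39, 50, 75
n = 75, so the median is the value in position (n+1)/2 = 38.
Position 38 falls at value 4.

4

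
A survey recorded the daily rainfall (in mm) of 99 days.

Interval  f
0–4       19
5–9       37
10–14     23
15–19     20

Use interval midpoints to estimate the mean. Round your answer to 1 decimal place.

Midpoints: 2, 7, 12, 17
Σfm = 19×2 + 37×7 + 23×12 + 20×17 = 913
n = Σf = 99
Mean = 913 / 99 = 9.2222

9.2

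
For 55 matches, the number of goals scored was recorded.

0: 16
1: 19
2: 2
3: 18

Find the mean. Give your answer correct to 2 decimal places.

Values: 0, 1, 2, 3
Σfx = 16×0 + 19×1 + 2×2 + 18×3 = 77
n = Σf = 55
Mean = 77 / 55 = 1.4000

1.40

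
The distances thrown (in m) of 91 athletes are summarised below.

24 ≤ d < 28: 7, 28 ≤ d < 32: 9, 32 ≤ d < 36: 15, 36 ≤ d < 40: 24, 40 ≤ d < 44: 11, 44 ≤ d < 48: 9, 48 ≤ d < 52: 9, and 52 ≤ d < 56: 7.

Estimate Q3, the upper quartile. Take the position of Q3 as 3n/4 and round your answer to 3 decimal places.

Cumulative frequencies: 7, 16, 31, 55, 66, 75, 84, 91
n = 91; position = 3n/4 = 68.25.
This falls in the class 44 ≤ d < 48: L = 44, F = 66, f = 9, h = 4.
Upper quartile ≈ 44 + ((68.25 − 66) / 9) × 4 = 45.0000

45.000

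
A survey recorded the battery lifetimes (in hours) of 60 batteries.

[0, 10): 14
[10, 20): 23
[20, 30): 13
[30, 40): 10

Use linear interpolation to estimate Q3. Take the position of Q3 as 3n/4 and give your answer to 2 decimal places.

Cumulative frequencies: 14, 37, 50, 60
n = 60; position = 3n/4 = 45.
This falls in the class [20, 30): L = 20, F = 37, f = 13, h = 10.
Upper quartile ≈ 20 + ((45 − 37) / 13) × 10 = 26.1538

26.15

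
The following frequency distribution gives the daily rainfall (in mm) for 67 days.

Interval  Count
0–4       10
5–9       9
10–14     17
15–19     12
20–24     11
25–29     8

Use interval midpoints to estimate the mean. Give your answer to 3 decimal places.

Midpoints: 2, 7, 12, 17, 22, 27
Σfm = 10×2 + 9×7 + 17×12 + 12×17 + 11×22 + 8×27 = 949
n = Σf = 67
Mean = 949 / 67 = 14.1642

14.164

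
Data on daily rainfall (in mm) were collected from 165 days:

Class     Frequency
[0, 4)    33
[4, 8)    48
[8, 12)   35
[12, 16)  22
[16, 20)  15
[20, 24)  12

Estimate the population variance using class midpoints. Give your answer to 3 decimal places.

Midpoints: 2, 6, 10, 14, 18, 22
n = 165, Σfm = 1546, mean = 9.3697
Σfm² = 20340
Σf(m − x̄)² = Σfm² − (Σfm)²/n = 20340 − 1546²/165 = 5854.4485
Population variance = 5854.4485 / 165 = 35.4815

35.482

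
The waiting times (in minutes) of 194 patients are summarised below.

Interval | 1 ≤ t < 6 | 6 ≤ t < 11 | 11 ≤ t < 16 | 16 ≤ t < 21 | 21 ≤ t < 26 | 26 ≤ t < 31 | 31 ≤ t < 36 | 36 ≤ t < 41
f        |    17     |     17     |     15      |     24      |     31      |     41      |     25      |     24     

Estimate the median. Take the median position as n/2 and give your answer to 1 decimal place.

Cumulative frequencies: 17, 34, 49, 73, 104, 145, 170, 194
n = 194; position = n/2 = 97.
This falls in the class 21 ≤ t < 26: L = 21, F = 73, f = 31, h = 5.
Median ≈ 21 + ((97 − 73) / 31) × 5 = 24.8710

24.9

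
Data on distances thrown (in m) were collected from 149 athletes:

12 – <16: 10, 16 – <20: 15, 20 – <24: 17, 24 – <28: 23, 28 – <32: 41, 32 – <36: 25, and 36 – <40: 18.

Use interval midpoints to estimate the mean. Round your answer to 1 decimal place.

Midpoints: 14, 18, 22, 26, 30, 34, 38
Σfm = 10×14 + 15×18 + 17×22 + 23×26 + 41×30 + 25×34 + 18×38 = 4146
n = Σf = 149
Mean = 4146 / 149 = 27.8255

27.8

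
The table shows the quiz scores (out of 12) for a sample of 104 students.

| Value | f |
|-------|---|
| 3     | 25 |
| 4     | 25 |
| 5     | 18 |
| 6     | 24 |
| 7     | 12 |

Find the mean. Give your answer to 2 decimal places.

Values: 3, 4, 5, 6, 7
Σfx = 25×3 + 25×4 + 18×5 + 24×6 + 12×7 = 493
n = Σf = 104
Mean = 493 / 104 = 4.7404

4.74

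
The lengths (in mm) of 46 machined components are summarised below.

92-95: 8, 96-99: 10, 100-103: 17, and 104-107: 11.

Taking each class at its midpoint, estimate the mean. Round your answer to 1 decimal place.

100.2

Midpoints: 93.5, 97.5, 101.5, 105.5
Σfm = 8×93.5 + 10×97.5 + 17×101.5 + 11×105.5 = 4609
n = Σf = 46
Mean = 4609 / 46 = 100.1957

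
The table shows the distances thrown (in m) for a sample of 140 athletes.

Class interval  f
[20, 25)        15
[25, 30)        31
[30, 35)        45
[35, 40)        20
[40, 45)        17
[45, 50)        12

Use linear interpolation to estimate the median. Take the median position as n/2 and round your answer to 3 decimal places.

Cumulative frequencies: 15, 46, 91, 111, 128, 140
n = 140; position = n/2 = 70.
This falls in the class [30, 35): L = 30, F = 46, f = 45, h = 5.
Median ≈ 30 + ((70 − 46) / 45) × 5 = 32.6667

32.667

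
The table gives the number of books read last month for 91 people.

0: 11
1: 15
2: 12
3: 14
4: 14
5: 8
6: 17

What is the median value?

Cumulative frequencies: 11, 26, 38, 52, 66, 74, 91
n = 91, so the median is the value in position (n+1)/2 = 46.
Position 46 falls at value 3.

3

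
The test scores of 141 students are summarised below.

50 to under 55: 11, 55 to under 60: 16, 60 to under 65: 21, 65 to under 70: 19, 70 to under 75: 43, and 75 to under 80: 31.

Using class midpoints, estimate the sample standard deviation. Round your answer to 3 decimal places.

7.888

Midpoints: 52.5, 57.5, 62.5, 67.5, 72.5, 77.5
n = 141, Σfm = 9612.5, mean = 68.1738
Σfm² = 664031.25
Σf(m − x̄)² = Σfm² − (Σfm)²/n = 664031.25 − 9612.5²/141 = 8710.9929
Sample variance = 8710.9929 / 140 = 62.2214
Standard deviation = √62.2214 = 7.8881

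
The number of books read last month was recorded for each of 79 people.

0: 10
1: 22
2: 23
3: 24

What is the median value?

Cumulative frequencies: 10, 32, 55, 79
n = 79, so the median is the value in position (n+1)/2 = 40.
Position 40 falls at value 2.

2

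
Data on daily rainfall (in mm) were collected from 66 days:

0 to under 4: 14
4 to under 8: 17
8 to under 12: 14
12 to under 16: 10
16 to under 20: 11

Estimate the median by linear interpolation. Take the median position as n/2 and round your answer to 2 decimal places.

Cumulative frequencies: 14, 31, 45, 55, 66
n = 66; position = n/2 = 33.
This falls in the class 8 to under 12: L = 8, F = 31, f = 14, h = 4.
Median ≈ 8 + ((33 − 31) / 14) × 4 = 8.5714

8.57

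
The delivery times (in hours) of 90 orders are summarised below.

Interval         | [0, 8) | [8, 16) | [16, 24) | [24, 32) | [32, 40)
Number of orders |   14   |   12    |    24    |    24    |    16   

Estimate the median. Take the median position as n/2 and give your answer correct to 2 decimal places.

Cumulative frequencies: 14, 26, 50, 74, 90
n = 90; position = n/2 = 45.
This falls in the class [16, 24): L = 16, F = 26, f = 24, h = 8.
Median ≈ 16 + ((45 − 26) / 24) × 8 = 22.3333

22.33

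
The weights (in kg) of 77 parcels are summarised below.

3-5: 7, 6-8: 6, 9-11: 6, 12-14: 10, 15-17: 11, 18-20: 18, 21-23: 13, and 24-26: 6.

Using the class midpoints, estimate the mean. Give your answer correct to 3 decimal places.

15.766

Midpoints: 4, 7, 10, 13, 16, 19, 22, 25
Σfm = 7×4 + 6×7 + 6×10 + 10×13 + 11×16 + 18×19 + 13×22 + 6×25 = 1214
n = Σf = 77
Mean = 1214 / 77 = 15.7662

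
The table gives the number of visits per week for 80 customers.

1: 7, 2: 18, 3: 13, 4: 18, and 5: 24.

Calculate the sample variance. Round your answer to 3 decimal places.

Values: 1, 2, 3, 4, 5
n = 80, Σfx = 274, mean = 3.4250
Σfx² = 1084
Σf(x − x̄)² = Σfx² − (Σfx)²/n = 1084 − 274²/80 = 145.5500
Sample variance = 145.5500 / 79 = 1.8424

1.842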